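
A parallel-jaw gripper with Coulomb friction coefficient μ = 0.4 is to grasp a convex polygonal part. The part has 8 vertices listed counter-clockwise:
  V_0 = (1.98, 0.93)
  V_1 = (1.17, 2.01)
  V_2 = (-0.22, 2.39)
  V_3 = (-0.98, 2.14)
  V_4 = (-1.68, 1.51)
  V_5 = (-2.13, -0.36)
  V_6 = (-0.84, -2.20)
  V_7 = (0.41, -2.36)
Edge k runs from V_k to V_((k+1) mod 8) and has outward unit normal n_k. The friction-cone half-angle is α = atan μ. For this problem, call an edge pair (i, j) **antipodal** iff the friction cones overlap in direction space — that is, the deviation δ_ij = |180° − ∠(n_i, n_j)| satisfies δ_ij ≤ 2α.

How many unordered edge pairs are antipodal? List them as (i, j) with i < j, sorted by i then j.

α = atan 0.4 = 21.80°;  2α = 43.60°
n_0 = (+0.8000, +0.6000)
n_1 = (+0.2637, +0.9646)
n_2 = (-0.3125, +0.9499)
n_3 = (-0.6690, +0.7433)
n_4 = (-0.9722, +0.2340)
n_5 = (-0.8188, -0.5741)
n_6 = (-0.1270, -0.9919)
n_7 = (+0.9025, -0.4307)
  (0,1): δ = 142.16°  ·
  (0,2): δ = 108.66°  ·
  (0,3): δ = 84.88°  ·
  (0,4): δ = 50.40°  ·
  (0,5): δ = 1.84°  ✓
  (0,6): δ = 45.84°  ·
  (0,7): δ = 117.62°  ·
  (1,2): δ = 146.50°  ·
  (1,3): δ = 122.72°  ·
  (1,4): δ = 88.24°  ·
  (1,5): δ = 39.68°  ✓
  (1,6): δ = 8.00°  ✓
  (1,7): δ = 79.78°  ·
  (2,3): δ = 156.22°  ·
  (2,4): δ = 121.74°  ·
  (2,5): δ = 73.17°  ·
  (2,6): δ = 25.50°  ✓
  (2,7): δ = 46.28°  ·
  (3,4): δ = 145.52°  ·
  (3,5): δ = 96.95°  ·
  (3,6): δ = 49.28°  ·
  (3,7): δ = 22.50°  ✓
  (4,5): δ = 131.44°  ·
  (4,6): δ = 83.76°  ·
  (4,7): δ = 11.98°  ✓
  (5,6): δ = 132.33°  ·
  (5,7): δ = 60.54°  ·
  (6,7): δ = 108.22°  ·
antipodal pairs: 6

count = 6; pairs: (0,5), (1,5), (1,6), (2,6), (3,7), (4,7)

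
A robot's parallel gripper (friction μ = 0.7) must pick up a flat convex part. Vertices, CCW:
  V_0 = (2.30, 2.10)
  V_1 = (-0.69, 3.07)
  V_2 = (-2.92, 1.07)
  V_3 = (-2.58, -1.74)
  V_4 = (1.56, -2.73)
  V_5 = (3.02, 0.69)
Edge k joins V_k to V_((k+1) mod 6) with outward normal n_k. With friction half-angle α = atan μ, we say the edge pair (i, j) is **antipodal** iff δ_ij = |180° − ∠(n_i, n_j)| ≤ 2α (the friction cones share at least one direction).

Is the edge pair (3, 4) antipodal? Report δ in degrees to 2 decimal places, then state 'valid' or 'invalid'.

δ = 99.67°, invalid

α = atan 0.7 = 34.99°;  2α = 69.98°
edge 3: e_3 = (+4.14, -0.99);  n_3 = (-0.2326, -0.9726)
edge 4: e_4 = (+1.46, +3.42);  n_4 = (+0.9197, -0.3926)
∠(n_3, n_4) = 80.33°
δ = |180° − 80.33°| = 99.67°
99.67° > 2α = 69.98°  →  invalid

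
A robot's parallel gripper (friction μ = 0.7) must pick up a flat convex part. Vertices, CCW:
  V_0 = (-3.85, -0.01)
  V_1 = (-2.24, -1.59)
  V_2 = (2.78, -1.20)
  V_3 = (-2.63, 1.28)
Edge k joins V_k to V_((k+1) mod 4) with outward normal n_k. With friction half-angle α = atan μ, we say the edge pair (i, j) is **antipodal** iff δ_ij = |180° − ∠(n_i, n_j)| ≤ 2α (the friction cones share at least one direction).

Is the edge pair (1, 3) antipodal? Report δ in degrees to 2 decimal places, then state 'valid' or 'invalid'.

α = atan 0.7 = 34.99°;  2α = 69.98°
edge 1: e_1 = (+5.02, +0.39);  n_1 = (+0.0775, -0.9970)
edge 3: e_3 = (-1.22, -1.29);  n_3 = (-0.7265, +0.6871)
∠(n_1, n_3) = 137.84°
δ = |180° − 137.84°| = 42.16°
42.16° ≤ 2α = 69.98°  →  valid

δ = 42.16°, valid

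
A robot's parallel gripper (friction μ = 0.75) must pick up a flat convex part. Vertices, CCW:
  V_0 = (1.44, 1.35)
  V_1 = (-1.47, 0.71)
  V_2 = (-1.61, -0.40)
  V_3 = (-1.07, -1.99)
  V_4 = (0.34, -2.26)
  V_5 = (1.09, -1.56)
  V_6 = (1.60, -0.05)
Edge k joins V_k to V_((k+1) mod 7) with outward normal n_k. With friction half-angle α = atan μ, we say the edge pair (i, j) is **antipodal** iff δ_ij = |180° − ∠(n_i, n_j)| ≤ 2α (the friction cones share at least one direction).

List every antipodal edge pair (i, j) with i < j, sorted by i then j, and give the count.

α = atan 0.75 = 36.87°;  2α = 73.74°
n_0 = (-0.2148, +0.9767)
n_1 = (-0.9921, +0.1251)
n_2 = (-0.9469, -0.3216)
n_3 = (-0.1881, -0.9822)
n_4 = (+0.6823, -0.7311)
n_5 = (+0.9474, -0.3200)
n_6 = (+0.9935, +0.1135)
  (0,1): δ = 109.59°  ·
  (0,2): δ = 83.65°  ·
  (0,3): δ = 23.24°  ✓
  (0,4): δ = 30.62°  ✓
  (0,5): δ = 58.93°  ✓
  (0,6): δ = 84.12°  ·
  (1,2): δ = 154.05°  ·
  (1,3): δ = 93.65°  ·
  (1,4): δ = 39.79°  ✓
  (1,5): δ = 11.47°  ✓
  (1,6): δ = 13.71°  ✓
  (2,3): δ = 119.60°  ·
  (2,4): δ = 65.73°  ✓
  (2,5): δ = 37.42°  ✓
  (2,6): δ = 12.24°  ✓
  (3,4): δ = 126.13°  ·
  (3,5): δ = 97.82°  ·
  (3,6): δ = 72.64°  ✓
  (4,5): δ = 151.69°  ·
  (4,6): δ = 126.51°  ·
  (5,6): δ = 154.82°  ·
antipodal pairs: 10

count = 10; pairs: (0,3), (0,4), (0,5), (1,4), (1,5), (1,6), (2,4), (2,5), (2,6), (3,6)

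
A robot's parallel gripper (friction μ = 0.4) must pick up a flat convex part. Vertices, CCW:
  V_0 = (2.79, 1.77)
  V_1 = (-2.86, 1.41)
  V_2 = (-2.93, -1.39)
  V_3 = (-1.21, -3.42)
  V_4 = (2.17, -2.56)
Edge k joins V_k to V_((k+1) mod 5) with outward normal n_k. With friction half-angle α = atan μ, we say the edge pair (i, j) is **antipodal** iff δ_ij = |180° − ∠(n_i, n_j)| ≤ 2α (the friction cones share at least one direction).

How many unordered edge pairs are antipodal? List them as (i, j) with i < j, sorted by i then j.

count = 2; pairs: (0,3), (1,4)

α = atan 0.4 = 21.80°;  2α = 43.60°
n_0 = (-0.0636, +0.9980)
n_1 = (-0.9997, +0.0250)
n_2 = (-0.7630, -0.6464)
n_3 = (+0.2466, -0.9691)
n_4 = (+0.9899, -0.1417)
  (0,1): δ = 95.08°  ·
  (0,2): δ = 53.37°  ·
  (0,3): δ = 10.63°  ✓
  (0,4): δ = 78.21°  ·
  (1,2): δ = 138.29°  ·
  (1,3): δ = 74.29°  ·
  (1,4): δ = 6.72°  ✓
  (2,3): δ = 116.00°  ·
  (2,4): δ = 48.42°  ·
  (3,4): δ = 112.42°  ·
antipodal pairs: 2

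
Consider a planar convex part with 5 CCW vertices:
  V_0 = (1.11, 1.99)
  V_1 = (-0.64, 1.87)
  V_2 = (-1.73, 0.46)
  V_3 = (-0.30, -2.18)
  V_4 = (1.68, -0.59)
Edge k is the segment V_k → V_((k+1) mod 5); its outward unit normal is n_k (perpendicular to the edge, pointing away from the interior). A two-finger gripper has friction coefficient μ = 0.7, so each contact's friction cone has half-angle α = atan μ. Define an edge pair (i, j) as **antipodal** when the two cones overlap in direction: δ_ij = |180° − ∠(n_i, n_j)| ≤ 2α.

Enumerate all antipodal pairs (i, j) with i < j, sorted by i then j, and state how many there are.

count = 5; pairs: (0,2), (0,3), (1,3), (1,4), (2,4)

α = atan 0.7 = 34.99°;  2α = 69.98°
n_0 = (-0.0684, +0.9977)
n_1 = (-0.7912, +0.6116)
n_2 = (-0.8793, -0.4763)
n_3 = (+0.6261, -0.7797)
n_4 = (+0.9765, +0.2157)
  (0,1): δ = 131.63°  ·
  (0,2): δ = 65.48°  ✓
  (0,3): δ = 34.84°  ✓
  (0,4): δ = 98.54°  ·
  (1,2): δ = 113.85°  ·
  (1,3): δ = 13.53°  ✓
  (1,4): δ = 50.16°  ✓
  (2,3): δ = 79.68°  ·
  (2,4): δ = 15.98°  ✓
  (3,4): δ = 116.31°  ·
antipodal pairs: 5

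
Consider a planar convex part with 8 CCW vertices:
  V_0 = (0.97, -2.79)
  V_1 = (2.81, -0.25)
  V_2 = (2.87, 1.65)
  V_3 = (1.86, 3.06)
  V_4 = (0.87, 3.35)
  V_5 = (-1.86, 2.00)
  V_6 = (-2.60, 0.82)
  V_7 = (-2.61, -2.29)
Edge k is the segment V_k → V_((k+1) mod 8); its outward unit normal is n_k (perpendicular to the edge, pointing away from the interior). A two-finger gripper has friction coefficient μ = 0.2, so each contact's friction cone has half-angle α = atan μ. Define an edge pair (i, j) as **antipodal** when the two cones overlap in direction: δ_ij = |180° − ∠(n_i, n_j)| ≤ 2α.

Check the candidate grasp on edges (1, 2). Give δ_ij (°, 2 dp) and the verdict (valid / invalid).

δ = 142.58°, invalid

α = atan 0.2 = 11.31°;  2α = 22.62°
edge 1: e_1 = (+0.06, +1.90);  n_1 = (+0.9995, -0.0316)
edge 2: e_2 = (-1.01, +1.41);  n_2 = (+0.8130, +0.5823)
∠(n_1, n_2) = 37.42°
δ = |180° − 37.42°| = 142.58°
142.58° > 2α = 22.62°  →  invalid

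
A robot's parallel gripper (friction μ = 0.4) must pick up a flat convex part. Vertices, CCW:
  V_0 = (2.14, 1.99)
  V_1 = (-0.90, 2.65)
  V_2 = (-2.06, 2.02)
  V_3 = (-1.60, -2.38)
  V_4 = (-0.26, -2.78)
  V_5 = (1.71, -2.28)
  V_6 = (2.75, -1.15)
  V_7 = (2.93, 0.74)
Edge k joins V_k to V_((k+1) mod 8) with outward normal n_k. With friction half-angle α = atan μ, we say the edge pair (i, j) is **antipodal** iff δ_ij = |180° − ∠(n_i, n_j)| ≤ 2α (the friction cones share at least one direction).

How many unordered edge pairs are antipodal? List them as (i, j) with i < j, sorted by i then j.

α = atan 0.4 = 21.80°;  2α = 43.60°
n_0 = (+0.2122, +0.9772)
n_1 = (-0.4773, +0.8788)
n_2 = (-0.9946, -0.1040)
n_3 = (-0.2860, -0.9582)
n_4 = (+0.2460, -0.9693)
n_5 = (+0.7358, -0.6772)
n_6 = (+0.9955, -0.0948)
n_7 = (+0.8453, +0.5342)
  (0,1): δ = 139.24°  ·
  (0,2): δ = 71.78°  ·
  (0,3): δ = 4.37°  ✓
  (0,4): δ = 26.49°  ✓
  (0,5): δ = 59.62°  ·
  (0,6): δ = 96.81°  ·
  (0,7): δ = 134.54°  ·
  (1,2): δ = 112.54°  ·
  (1,3): δ = 45.13°  ·
  (1,4): δ = 14.27°  ✓
  (1,5): δ = 18.87°  ✓
  (1,6): δ = 56.05°  ·
  (1,7): δ = 93.79°  ·
  (2,3): δ = 112.59°  ·
  (2,4): δ = 81.73°  ·
  (2,5): δ = 48.59°  ·
  (2,6): δ = 11.41°  ✓
  (2,7): δ = 26.32°  ✓
  (3,4): δ = 149.14°  ·
  (3,5): δ = 116.00°  ·
  (3,6): δ = 78.82°  ·
  (3,7): δ = 41.09°  ✓
  (4,5): δ = 146.87°  ·
  (4,6): δ = 109.68°  ·
  (4,7): δ = 71.95°  ·
  (5,6): δ = 142.82°  ·
  (5,7): δ = 105.08°  ·
  (6,7): δ = 142.27°  ·
antipodal pairs: 7

count = 7; pairs: (0,3), (0,4), (1,4), (1,5), (2,6), (2,7), (3,7)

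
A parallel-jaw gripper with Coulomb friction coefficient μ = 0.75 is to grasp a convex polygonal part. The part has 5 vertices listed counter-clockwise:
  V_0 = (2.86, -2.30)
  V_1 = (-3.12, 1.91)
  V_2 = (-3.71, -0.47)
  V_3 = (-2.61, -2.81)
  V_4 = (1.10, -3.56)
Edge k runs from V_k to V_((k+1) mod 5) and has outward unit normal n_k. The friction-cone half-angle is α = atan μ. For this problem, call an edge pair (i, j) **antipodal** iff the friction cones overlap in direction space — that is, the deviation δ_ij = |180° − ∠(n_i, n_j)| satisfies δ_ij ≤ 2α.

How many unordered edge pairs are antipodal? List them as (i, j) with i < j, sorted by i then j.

α = atan 0.75 = 36.87°;  2α = 73.74°
n_0 = (+0.5757, +0.8177)
n_1 = (-0.9706, +0.2406)
n_2 = (-0.9050, -0.4254)
n_3 = (-0.1981, -0.9802)
n_4 = (+0.5821, -0.8131)
  (0,1): δ = 68.78°  ✓
  (0,2): δ = 29.68°  ✓
  (0,3): δ = 23.72°  ✓
  (0,4): δ = 70.75°  ✓
  (1,2): δ = 140.90°  ·
  (1,3): δ = 87.51°  ·
  (1,4): δ = 40.48°  ✓
  (2,3): δ = 126.61°  ·
  (2,4): δ = 79.58°  ·
  (3,4): δ = 132.97°  ·
antipodal pairs: 5

count = 5; pairs: (0,1), (0,2), (0,3), (0,4), (1,4)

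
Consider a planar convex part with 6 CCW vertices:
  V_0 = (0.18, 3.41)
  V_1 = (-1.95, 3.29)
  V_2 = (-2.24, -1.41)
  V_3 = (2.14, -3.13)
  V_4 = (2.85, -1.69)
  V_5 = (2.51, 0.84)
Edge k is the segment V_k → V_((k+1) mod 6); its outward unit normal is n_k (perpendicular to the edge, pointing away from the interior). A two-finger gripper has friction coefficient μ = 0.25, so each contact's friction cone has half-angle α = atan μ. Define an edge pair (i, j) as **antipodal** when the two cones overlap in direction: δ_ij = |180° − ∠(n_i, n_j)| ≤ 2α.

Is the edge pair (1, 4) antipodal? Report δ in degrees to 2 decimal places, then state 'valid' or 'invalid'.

δ = 11.18°, valid

α = atan 0.25 = 14.04°;  2α = 28.07°
edge 1: e_1 = (-0.29, -4.70);  n_1 = (-0.9981, +0.0616)
edge 4: e_4 = (-0.34, +2.53);  n_4 = (+0.9911, +0.1332)
∠(n_1, n_4) = 168.82°
δ = |180° − 168.82°| = 11.18°
11.18° ≤ 2α = 28.07°  →  valid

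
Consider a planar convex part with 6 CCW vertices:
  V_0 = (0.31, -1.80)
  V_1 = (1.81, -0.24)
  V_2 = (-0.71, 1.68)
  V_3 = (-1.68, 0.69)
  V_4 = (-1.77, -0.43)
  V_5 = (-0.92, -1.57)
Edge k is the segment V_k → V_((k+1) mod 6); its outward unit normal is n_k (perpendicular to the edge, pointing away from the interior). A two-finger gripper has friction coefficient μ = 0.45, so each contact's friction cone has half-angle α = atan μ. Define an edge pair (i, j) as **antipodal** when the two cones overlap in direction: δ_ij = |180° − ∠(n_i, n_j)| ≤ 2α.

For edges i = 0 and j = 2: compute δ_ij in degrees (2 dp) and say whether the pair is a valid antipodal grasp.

δ = 0.54°, valid

α = atan 0.45 = 24.23°;  2α = 48.46°
edge 0: e_0 = (+1.50, +1.56);  n_0 = (+0.7208, -0.6931)
edge 2: e_2 = (-0.97, -0.99);  n_2 = (-0.7143, +0.6999)
∠(n_0, n_2) = 179.46°
δ = |180° − 179.46°| = 0.54°
0.54° ≤ 2α = 48.46°  →  valid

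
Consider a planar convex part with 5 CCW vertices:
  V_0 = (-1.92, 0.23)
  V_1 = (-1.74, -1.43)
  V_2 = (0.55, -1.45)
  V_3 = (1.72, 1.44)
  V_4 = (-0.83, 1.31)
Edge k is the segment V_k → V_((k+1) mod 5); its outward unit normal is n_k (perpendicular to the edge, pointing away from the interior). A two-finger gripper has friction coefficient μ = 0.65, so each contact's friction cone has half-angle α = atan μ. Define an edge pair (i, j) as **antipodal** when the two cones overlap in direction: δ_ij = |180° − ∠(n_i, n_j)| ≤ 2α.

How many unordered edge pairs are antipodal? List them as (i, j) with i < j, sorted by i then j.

α = atan 0.65 = 33.02°;  2α = 66.05°
n_0 = (-0.9942, -0.1078)
n_1 = (-0.0087, -1.0000)
n_2 = (+0.9269, -0.3753)
n_3 = (-0.0509, +0.9987)
n_4 = (-0.7038, +0.7104)
  (0,1): δ = 96.69°  ·
  (0,2): δ = 28.23°  ✓
  (0,3): δ = 86.73°  ·
  (0,4): δ = 128.55°  ·
  (1,2): δ = 111.54°  ·
  (1,3): δ = 3.42°  ✓
  (1,4): δ = 45.24°  ✓
  (2,3): δ = 65.04°  ✓
  (2,4): δ = 23.22°  ✓
  (3,4): δ = 138.18°  ·
antipodal pairs: 5

count = 5; pairs: (0,2), (1,3), (1,4), (2,3), (2,4)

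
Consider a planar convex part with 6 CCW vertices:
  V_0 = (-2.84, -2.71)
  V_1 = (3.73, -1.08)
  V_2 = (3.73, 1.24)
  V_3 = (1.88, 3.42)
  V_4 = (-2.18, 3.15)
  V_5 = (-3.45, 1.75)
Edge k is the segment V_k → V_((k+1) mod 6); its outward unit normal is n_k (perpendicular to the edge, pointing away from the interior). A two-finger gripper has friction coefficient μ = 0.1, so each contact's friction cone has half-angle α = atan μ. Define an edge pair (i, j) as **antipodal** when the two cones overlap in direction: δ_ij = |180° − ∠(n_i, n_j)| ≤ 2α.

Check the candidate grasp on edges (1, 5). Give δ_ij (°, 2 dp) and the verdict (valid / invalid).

α = atan 0.1 = 5.71°;  2α = 11.42°
edge 1: e_1 = (+0.00, +2.32);  n_1 = (+1.0000, -0.0000)
edge 5: e_5 = (+0.61, -4.46);  n_5 = (-0.9908, -0.1355)
∠(n_1, n_5) = 172.21°
δ = |180° − 172.21°| = 7.79°
7.79° ≤ 2α = 11.42°  →  valid

δ = 7.79°, valid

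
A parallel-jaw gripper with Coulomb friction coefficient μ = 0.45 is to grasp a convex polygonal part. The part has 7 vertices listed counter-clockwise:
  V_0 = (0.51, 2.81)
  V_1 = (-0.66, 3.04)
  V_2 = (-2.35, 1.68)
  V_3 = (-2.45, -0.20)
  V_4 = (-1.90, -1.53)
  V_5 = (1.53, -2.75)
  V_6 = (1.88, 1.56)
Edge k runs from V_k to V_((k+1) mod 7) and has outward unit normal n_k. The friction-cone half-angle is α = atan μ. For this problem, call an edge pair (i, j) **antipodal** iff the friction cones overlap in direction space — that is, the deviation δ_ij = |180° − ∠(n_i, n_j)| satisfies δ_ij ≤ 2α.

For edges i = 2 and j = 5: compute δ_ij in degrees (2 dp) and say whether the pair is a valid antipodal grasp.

α = atan 0.45 = 24.23°;  2α = 48.46°
edge 2: e_2 = (-0.10, -1.88);  n_2 = (-0.9986, +0.0531)
edge 5: e_5 = (+0.35, +4.31);  n_5 = (+0.9967, -0.0809)
∠(n_2, n_5) = 178.40°
δ = |180° − 178.40°| = 1.60°
1.60° ≤ 2α = 48.46°  →  valid

δ = 1.60°, valid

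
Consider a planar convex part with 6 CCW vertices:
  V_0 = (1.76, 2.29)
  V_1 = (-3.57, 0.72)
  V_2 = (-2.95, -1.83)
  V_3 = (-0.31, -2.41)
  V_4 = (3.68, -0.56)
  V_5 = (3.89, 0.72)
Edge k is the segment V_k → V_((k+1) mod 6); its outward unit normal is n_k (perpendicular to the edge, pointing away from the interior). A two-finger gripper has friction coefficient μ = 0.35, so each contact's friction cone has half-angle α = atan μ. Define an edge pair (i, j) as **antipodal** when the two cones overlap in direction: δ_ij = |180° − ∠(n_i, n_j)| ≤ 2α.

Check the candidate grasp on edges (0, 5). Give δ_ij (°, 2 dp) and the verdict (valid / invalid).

α = atan 0.35 = 19.29°;  2α = 38.58°
edge 0: e_0 = (-5.33, -1.57);  n_0 = (-0.2826, +0.9593)
edge 5: e_5 = (-2.13, +1.57);  n_5 = (+0.5933, +0.8050)
∠(n_0, n_5) = 52.81°
δ = |180° − 52.81°| = 127.19°
127.19° > 2α = 38.58°  →  invalid

δ = 127.19°, invalid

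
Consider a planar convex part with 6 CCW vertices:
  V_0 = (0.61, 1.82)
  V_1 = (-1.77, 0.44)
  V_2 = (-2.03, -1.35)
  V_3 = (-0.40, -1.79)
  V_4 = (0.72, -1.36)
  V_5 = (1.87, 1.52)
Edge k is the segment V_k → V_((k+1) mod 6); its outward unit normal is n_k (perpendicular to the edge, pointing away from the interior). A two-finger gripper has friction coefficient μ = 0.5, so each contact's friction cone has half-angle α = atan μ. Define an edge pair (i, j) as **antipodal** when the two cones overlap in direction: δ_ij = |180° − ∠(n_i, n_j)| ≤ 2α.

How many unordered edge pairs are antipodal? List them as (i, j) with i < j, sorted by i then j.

α = atan 0.5 = 26.57°;  2α = 53.13°
n_0 = (-0.5016, +0.8651)
n_1 = (-0.9896, +0.1437)
n_2 = (-0.2606, -0.9654)
n_3 = (+0.3584, -0.9336)
n_4 = (+0.9287, -0.3708)
n_5 = (+0.2316, +0.9728)
  (0,1): δ = 128.37°  ·
  (0,2): δ = 45.21°  ✓
  (0,3): δ = 9.10°  ✓
  (0,4): δ = 38.13°  ✓
  (0,5): δ = 136.50°  ·
  (1,2): δ = 96.84°  ·
  (1,3): δ = 60.73°  ·
  (1,4): δ = 13.50°  ✓
  (1,5): δ = 84.87°  ·
  (2,3): δ = 143.89°  ·
  (2,4): δ = 96.66°  ·
  (2,5): δ = 1.71°  ✓
  (3,4): δ = 132.77°  ·
  (3,5): δ = 34.40°  ✓
  (4,5): δ = 81.63°  ·
antipodal pairs: 6

count = 6; pairs: (0,2), (0,3), (0,4), (1,4), (2,5), (3,5)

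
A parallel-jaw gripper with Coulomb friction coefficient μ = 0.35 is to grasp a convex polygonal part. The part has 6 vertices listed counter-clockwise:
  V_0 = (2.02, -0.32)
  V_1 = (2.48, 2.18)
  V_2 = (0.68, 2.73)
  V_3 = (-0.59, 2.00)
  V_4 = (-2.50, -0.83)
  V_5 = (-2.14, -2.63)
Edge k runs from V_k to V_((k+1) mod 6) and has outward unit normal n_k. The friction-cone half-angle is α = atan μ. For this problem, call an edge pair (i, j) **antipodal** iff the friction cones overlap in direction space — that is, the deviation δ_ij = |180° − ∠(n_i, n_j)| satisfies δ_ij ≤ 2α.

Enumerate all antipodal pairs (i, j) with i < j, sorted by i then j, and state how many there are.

count = 4; pairs: (0,3), (0,4), (2,5), (3,5)

α = atan 0.35 = 19.29°;  2α = 38.58°
n_0 = (+0.9835, -0.1810)
n_1 = (+0.2922, +0.9564)
n_2 = (-0.4983, +0.8670)
n_3 = (-0.8289, +0.5594)
n_4 = (-0.9806, -0.1961)
n_5 = (+0.4855, -0.8743)
  (0,1): δ = 96.57°  ·
  (0,2): δ = 49.68°  ·
  (0,3): δ = 23.59°  ✓
  (0,4): δ = 21.74°  ✓
  (0,5): δ = 129.47°  ·
  (1,2): δ = 133.12°  ·
  (1,3): δ = 107.03°  ·
  (1,4): δ = 61.70°  ·
  (1,5): δ = 46.03°  ·
  (2,3): δ = 153.91°  ·
  (2,4): δ = 108.58°  ·
  (2,5): δ = 0.85°  ✓
  (3,4): δ = 134.67°  ·
  (3,5): δ = 26.94°  ✓
  (4,5): δ = 72.27°  ·
antipodal pairs: 4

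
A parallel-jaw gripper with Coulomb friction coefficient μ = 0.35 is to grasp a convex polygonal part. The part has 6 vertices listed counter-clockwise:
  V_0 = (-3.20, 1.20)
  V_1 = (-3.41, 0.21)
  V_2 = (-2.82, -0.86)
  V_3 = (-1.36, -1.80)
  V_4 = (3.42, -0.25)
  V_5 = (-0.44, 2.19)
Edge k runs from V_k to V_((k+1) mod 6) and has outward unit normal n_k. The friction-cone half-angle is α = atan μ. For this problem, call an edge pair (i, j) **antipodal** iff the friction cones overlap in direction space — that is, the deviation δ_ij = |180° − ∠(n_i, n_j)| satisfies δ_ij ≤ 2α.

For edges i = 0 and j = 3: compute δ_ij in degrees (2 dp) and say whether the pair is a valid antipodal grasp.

α = atan 0.35 = 19.29°;  2α = 38.58°
edge 0: e_0 = (-0.21, -0.99);  n_0 = (-0.9782, +0.2075)
edge 3: e_3 = (+4.78, +1.55);  n_3 = (+0.3085, -0.9512)
∠(n_0, n_3) = 119.94°
δ = |180° − 119.94°| = 60.06°
60.06° > 2α = 38.58°  →  invalid

δ = 60.06°, invalid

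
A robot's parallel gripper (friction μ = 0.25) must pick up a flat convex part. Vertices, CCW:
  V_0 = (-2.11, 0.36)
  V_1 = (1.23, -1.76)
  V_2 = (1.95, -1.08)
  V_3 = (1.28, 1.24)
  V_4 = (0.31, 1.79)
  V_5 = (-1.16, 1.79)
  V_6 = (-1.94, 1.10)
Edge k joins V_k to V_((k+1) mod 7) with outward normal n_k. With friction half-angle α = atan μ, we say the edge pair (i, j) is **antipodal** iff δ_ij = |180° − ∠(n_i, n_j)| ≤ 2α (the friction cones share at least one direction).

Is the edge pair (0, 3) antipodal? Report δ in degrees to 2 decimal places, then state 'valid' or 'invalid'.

δ = 2.85°, valid

α = atan 0.25 = 14.04°;  2α = 28.07°
edge 0: e_0 = (+3.34, -2.12);  n_0 = (-0.5359, -0.8443)
edge 3: e_3 = (-0.97, +0.55);  n_3 = (+0.4932, +0.8699)
∠(n_0, n_3) = 177.15°
δ = |180° − 177.15°| = 2.85°
2.85° ≤ 2α = 28.07°  →  valid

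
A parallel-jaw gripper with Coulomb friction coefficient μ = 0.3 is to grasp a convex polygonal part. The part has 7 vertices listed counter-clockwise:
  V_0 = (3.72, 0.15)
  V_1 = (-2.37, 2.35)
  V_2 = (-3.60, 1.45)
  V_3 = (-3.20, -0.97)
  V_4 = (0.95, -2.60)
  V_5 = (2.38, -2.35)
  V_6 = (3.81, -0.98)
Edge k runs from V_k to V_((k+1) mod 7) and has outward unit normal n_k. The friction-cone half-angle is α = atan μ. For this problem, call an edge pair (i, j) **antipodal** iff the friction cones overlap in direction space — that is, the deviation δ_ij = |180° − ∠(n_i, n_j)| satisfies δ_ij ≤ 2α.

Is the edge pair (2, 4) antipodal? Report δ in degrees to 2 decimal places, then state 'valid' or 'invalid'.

δ = 89.47°, invalid

α = atan 0.3 = 16.70°;  2α = 33.40°
edge 2: e_2 = (+0.40, -2.42);  n_2 = (-0.9866, -0.1631)
edge 4: e_4 = (+1.43, +0.25);  n_4 = (+0.1722, -0.9851)
∠(n_2, n_4) = 90.53°
δ = |180° − 90.53°| = 89.47°
89.47° > 2α = 33.40°  →  invalid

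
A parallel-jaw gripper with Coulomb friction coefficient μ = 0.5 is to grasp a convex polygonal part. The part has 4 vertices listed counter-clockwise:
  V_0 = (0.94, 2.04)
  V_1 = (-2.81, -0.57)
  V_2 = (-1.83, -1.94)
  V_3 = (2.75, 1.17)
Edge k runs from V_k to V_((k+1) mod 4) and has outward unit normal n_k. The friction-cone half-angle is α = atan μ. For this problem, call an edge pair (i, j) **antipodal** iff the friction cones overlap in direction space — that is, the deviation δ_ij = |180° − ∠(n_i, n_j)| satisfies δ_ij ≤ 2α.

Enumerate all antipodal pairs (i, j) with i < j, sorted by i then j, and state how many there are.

α = atan 0.5 = 26.57°;  2α = 53.13°
n_0 = (-0.5713, +0.8208)
n_1 = (-0.8133, -0.5818)
n_2 = (+0.5618, -0.8273)
n_3 = (+0.4332, +0.9013)
  (0,1): δ = 89.26°  ·
  (0,2): δ = 0.66°  ✓
  (0,3): δ = 119.49°  ·
  (1,2): δ = 91.40°  ·
  (1,3): δ = 28.75°  ✓
  (2,3): δ = 59.85°  ·
antipodal pairs: 2

count = 2; pairs: (0,2), (1,3)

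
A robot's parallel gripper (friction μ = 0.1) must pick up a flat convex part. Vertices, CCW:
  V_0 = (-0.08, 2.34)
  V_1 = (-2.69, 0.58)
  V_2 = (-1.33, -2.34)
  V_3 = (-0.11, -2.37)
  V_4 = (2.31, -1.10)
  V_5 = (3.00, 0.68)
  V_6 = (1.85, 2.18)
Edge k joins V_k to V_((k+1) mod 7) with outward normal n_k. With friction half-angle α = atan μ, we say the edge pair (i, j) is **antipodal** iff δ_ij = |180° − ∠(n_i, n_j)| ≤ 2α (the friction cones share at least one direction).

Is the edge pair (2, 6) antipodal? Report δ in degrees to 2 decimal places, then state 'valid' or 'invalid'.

δ = 3.33°, valid

α = atan 0.1 = 5.71°;  2α = 11.42°
edge 2: e_2 = (+1.22, -0.03);  n_2 = (-0.0246, -0.9997)
edge 6: e_6 = (-1.93, +0.16);  n_6 = (+0.0826, +0.9966)
∠(n_2, n_6) = 176.67°
δ = |180° − 176.67°| = 3.33°
3.33° ≤ 2α = 11.42°  →  valid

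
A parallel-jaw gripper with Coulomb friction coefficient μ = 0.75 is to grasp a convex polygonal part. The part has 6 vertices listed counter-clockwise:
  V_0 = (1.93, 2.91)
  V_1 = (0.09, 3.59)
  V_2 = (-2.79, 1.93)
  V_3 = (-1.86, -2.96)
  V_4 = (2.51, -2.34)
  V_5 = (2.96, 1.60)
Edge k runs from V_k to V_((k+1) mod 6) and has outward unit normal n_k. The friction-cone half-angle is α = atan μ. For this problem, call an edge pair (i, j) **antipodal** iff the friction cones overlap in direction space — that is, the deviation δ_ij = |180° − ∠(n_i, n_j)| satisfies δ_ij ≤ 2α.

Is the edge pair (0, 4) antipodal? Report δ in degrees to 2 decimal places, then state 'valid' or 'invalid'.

α = atan 0.75 = 36.87°;  2α = 73.74°
edge 0: e_0 = (-1.84, +0.68);  n_0 = (+0.3467, +0.9380)
edge 4: e_4 = (+0.45, +3.94);  n_4 = (+0.9935, -0.1135)
∠(n_0, n_4) = 76.23°
δ = |180° − 76.23°| = 103.77°
103.77° > 2α = 73.74°  →  invalid

δ = 103.77°, invalid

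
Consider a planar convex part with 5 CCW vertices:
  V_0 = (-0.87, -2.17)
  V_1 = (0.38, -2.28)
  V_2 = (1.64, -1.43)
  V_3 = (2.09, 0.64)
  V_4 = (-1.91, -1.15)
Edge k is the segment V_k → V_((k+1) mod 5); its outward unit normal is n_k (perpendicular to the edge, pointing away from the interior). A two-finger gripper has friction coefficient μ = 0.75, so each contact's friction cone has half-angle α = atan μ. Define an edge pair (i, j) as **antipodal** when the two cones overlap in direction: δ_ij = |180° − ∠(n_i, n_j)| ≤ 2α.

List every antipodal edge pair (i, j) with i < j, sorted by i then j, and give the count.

α = atan 0.75 = 36.87°;  2α = 73.74°
n_0 = (-0.0877, -0.9962)
n_1 = (+0.5592, -0.8290)
n_2 = (+0.9772, -0.2124)
n_3 = (-0.4085, +0.9128)
n_4 = (-0.7002, -0.7139)
  (0,1): δ = 140.97°  ·
  (0,2): δ = 97.24°  ·
  (0,3): δ = 29.14°  ✓
  (0,4): δ = 140.59°  ·
  (1,2): δ = 136.27°  ·
  (1,3): δ = 9.90°  ✓
  (1,4): δ = 101.55°  ·
  (2,3): δ = 53.63°  ✓
  (2,4): δ = 57.82°  ✓
  (3,4): δ = 68.55°  ✓
antipodal pairs: 5

count = 5; pairs: (0,3), (1,3), (2,3), (2,4), (3,4)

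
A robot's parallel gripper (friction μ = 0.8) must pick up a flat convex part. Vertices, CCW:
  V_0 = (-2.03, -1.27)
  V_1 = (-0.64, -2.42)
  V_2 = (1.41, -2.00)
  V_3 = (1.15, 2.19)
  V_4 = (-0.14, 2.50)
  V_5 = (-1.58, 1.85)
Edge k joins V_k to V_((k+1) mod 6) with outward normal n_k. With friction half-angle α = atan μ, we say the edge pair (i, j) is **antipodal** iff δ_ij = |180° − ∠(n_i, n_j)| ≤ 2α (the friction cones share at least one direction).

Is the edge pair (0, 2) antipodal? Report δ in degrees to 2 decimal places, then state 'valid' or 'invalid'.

α = atan 0.8 = 38.66°;  2α = 77.32°
edge 0: e_0 = (+1.39, -1.15);  n_0 = (-0.6375, -0.7705)
edge 2: e_2 = (-0.26, +4.19);  n_2 = (+0.9981, +0.0619)
∠(n_0, n_2) = 133.15°
δ = |180° − 133.15°| = 46.85°
46.85° ≤ 2α = 77.32°  →  valid

δ = 46.85°, valid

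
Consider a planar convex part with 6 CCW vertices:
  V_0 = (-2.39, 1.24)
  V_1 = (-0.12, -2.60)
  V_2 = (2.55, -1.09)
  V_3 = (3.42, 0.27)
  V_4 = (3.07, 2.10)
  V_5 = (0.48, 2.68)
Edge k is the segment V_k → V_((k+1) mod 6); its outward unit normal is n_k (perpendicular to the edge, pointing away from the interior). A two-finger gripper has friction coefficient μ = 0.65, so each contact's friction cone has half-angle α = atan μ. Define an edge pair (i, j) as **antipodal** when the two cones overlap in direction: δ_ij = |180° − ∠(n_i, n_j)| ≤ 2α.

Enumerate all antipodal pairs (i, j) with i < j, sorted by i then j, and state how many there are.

α = atan 0.65 = 33.02°;  2α = 66.05°
n_0 = (-0.8608, -0.5089)
n_1 = (+0.4923, -0.8704)
n_2 = (+0.8424, -0.5389)
n_3 = (+0.9822, +0.1879)
n_4 = (+0.2185, +0.9758)
n_5 = (-0.4485, +0.8938)
  (0,1): δ = 91.10°  ·
  (0,2): δ = 63.20°  ✓
  (0,3): δ = 19.76°  ✓
  (0,4): δ = 46.79°  ✓
  (0,5): δ = 86.06°  ·
  (1,2): δ = 152.10°  ·
  (1,3): δ = 108.66°  ·
  (1,4): δ = 42.11°  ✓
  (1,5): δ = 2.85°  ✓
  (2,3): δ = 136.57°  ·
  (2,4): δ = 70.02°  ·
  (2,5): δ = 30.75°  ✓
  (3,4): δ = 113.45°  ·
  (3,5): δ = 74.18°  ·
  (4,5): δ = 140.73°  ·
antipodal pairs: 6

count = 6; pairs: (0,2), (0,3), (0,4), (1,4), (1,5), (2,5)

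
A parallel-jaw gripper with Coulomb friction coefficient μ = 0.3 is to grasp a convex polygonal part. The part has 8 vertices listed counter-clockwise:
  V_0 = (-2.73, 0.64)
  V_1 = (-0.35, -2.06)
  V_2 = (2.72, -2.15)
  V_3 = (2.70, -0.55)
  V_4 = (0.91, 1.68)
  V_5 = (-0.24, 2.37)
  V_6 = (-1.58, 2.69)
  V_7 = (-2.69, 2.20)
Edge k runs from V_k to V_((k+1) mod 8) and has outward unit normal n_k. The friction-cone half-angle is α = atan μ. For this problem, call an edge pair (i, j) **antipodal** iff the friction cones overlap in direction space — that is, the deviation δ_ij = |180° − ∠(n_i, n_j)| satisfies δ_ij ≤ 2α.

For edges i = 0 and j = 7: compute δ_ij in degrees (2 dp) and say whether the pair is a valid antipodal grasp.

α = atan 0.3 = 16.70°;  2α = 33.40°
edge 0: e_0 = (+2.38, -2.70);  n_0 = (-0.7502, -0.6613)
edge 7: e_7 = (-0.04, -1.56);  n_7 = (-0.9997, +0.0256)
∠(n_0, n_7) = 42.86°
δ = |180° − 42.86°| = 137.14°
137.14° > 2α = 33.40°  →  invalid

δ = 137.14°, invalid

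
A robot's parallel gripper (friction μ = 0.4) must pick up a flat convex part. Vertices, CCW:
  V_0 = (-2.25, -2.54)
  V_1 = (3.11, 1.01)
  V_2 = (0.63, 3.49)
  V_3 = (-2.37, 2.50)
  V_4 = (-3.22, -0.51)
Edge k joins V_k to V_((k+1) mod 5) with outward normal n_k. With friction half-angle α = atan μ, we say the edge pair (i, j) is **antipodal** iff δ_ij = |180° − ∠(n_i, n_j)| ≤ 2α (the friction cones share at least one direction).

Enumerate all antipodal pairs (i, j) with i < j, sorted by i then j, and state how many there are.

α = atan 0.4 = 21.80°;  2α = 43.60°
n_0 = (+0.5522, -0.8337)
n_1 = (+0.7071, +0.7071)
n_2 = (-0.3134, +0.9496)
n_3 = (-0.9624, +0.2718)
n_4 = (-0.9023, -0.4311)
  (0,1): δ = 78.52°  ·
  (0,2): δ = 15.25°  ✓
  (0,3): δ = 40.71°  ✓
  (0,4): δ = 82.02°  ·
  (1,2): δ = 116.74°  ·
  (1,3): δ = 60.77°  ·
  (1,4): δ = 19.46°  ✓
  (2,3): δ = 124.03°  ·
  (2,4): δ = 82.72°  ·
  (3,4): δ = 138.69°  ·
antipodal pairs: 3

count = 3; pairs: (0,2), (0,3), (1,4)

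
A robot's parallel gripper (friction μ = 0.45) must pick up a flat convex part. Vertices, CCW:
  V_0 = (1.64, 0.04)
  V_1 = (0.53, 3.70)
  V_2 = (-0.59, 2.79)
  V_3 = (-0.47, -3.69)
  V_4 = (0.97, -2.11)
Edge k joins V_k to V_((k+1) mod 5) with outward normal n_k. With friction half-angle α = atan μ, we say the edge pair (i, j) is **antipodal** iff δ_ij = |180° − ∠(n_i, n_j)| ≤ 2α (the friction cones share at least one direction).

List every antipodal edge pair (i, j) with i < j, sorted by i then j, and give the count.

α = atan 0.45 = 24.23°;  2α = 48.46°
n_0 = (+0.9570, +0.2902)
n_1 = (-0.6306, +0.7761)
n_2 = (-0.9998, -0.0185)
n_3 = (+0.7391, -0.6736)
n_4 = (+0.9547, -0.2975)
  (0,1): δ = 67.78°  ·
  (0,2): δ = 15.81°  ✓
  (0,3): δ = 120.78°  ·
  (0,4): δ = 145.82°  ·
  (1,2): δ = 128.03°  ·
  (1,3): δ = 8.56°  ✓
  (1,4): δ = 33.60°  ✓
  (2,3): δ = 43.41°  ✓
  (2,4): δ = 18.37°  ✓
  (3,4): δ = 154.96°  ·
antipodal pairs: 5

count = 5; pairs: (0,2), (1,3), (1,4), (2,3), (2,4)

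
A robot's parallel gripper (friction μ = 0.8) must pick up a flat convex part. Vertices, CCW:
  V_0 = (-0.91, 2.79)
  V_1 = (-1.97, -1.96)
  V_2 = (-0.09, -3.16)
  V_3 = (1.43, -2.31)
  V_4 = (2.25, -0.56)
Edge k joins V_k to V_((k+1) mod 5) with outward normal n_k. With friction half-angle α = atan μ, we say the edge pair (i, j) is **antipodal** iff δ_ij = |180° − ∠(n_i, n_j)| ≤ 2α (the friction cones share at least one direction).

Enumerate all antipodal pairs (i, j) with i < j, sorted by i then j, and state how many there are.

α = atan 0.8 = 38.66°;  2α = 77.32°
n_0 = (-0.9760, +0.2178)
n_1 = (-0.5380, -0.8429)
n_2 = (+0.4881, -0.8728)
n_3 = (+0.9055, -0.4243)
n_4 = (+0.7274, +0.6862)
  (0,1): δ = 109.97°  ·
  (0,2): δ = 48.21°  ✓
  (0,3): δ = 12.53°  ✓
  (0,4): δ = 55.91°  ✓
  (1,2): δ = 118.24°  ·
  (1,3): δ = 82.56°  ·
  (1,4): δ = 14.12°  ✓
  (2,3): δ = 144.32°  ·
  (2,4): δ = 75.89°  ✓
  (3,4): δ = 111.57°  ·
antipodal pairs: 5

count = 5; pairs: (0,2), (0,3), (0,4), (1,4), (2,4)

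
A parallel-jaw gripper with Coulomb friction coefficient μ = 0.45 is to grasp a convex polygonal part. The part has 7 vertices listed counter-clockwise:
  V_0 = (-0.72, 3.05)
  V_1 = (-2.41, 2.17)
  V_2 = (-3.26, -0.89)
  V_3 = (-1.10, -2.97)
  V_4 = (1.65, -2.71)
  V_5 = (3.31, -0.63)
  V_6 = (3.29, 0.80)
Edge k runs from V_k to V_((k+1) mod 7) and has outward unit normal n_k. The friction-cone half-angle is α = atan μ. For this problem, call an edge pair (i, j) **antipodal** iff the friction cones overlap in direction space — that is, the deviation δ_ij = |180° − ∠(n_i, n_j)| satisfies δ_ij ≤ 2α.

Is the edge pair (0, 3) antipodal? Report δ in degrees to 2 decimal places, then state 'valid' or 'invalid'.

α = atan 0.45 = 24.23°;  2α = 48.46°
edge 0: e_0 = (-1.69, -0.88);  n_0 = (-0.4618, +0.8870)
edge 3: e_3 = (+2.75, +0.26);  n_3 = (+0.0941, -0.9956)
∠(n_0, n_3) = 157.89°
δ = |180° − 157.89°| = 22.11°
22.11° ≤ 2α = 48.46°  →  valid

δ = 22.11°, valid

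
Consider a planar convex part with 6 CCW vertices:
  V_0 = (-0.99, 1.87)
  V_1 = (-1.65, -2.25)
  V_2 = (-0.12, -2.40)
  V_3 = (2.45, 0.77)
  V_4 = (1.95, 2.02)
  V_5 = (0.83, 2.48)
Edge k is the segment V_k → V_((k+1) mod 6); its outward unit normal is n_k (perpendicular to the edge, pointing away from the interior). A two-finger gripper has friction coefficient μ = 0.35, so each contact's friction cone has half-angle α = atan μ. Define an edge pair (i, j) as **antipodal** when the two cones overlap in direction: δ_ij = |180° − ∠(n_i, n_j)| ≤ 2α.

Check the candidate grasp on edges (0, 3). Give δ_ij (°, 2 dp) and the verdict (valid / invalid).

α = atan 0.35 = 19.29°;  2α = 38.58°
edge 0: e_0 = (-0.66, -4.12);  n_0 = (-0.9874, +0.1582)
edge 3: e_3 = (-0.50, +1.25);  n_3 = (+0.9285, +0.3714)
∠(n_0, n_3) = 149.10°
δ = |180° − 149.10°| = 30.90°
30.90° ≤ 2α = 38.58°  →  valid

δ = 30.90°, valid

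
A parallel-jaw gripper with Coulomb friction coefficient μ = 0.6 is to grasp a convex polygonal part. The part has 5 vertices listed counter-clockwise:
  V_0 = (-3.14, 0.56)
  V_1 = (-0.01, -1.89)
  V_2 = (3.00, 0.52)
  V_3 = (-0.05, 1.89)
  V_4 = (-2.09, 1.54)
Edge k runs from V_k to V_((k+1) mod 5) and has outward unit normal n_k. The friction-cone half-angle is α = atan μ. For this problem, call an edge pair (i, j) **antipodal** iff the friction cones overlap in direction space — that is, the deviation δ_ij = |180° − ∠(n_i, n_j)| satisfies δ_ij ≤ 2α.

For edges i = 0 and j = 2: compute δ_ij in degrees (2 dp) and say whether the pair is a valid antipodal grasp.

δ = 13.86°, valid

α = atan 0.6 = 30.96°;  2α = 61.93°
edge 0: e_0 = (+3.13, -2.45);  n_0 = (-0.6164, -0.7875)
edge 2: e_2 = (-3.05, +1.37);  n_2 = (+0.4097, +0.9122)
∠(n_0, n_2) = 166.14°
δ = |180° − 166.14°| = 13.86°
13.86° ≤ 2α = 61.93°  →  valid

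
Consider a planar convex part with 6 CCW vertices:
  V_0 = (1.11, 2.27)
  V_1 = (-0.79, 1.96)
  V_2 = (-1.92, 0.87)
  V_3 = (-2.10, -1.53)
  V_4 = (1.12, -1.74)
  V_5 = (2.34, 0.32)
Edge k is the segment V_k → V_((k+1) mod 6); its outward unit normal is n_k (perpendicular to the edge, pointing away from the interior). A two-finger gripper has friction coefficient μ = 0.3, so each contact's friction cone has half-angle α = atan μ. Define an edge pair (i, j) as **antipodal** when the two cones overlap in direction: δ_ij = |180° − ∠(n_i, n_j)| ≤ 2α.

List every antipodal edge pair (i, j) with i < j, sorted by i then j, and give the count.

count = 3; pairs: (0,3), (1,4), (2,4)

α = atan 0.3 = 16.70°;  2α = 33.40°
n_0 = (-0.1610, +0.9869)
n_1 = (-0.6943, +0.7197)
n_2 = (-0.9972, +0.0748)
n_3 = (-0.0651, -0.9979)
n_4 = (+0.8604, -0.5096)
n_5 = (+0.8458, +0.5335)
  (0,1): δ = 145.30°  ·
  (0,2): δ = 103.56°  ·
  (0,3): δ = 13.00°  ✓
  (0,4): δ = 50.10°  ·
  (0,5): δ = 112.98°  ·
  (1,2): δ = 138.26°  ·
  (1,3): δ = 47.70°  ·
  (1,4): δ = 15.40°  ✓
  (1,5): δ = 78.27°  ·
  (2,3): δ = 89.44°  ·
  (2,4): δ = 26.35°  ✓
  (2,5): δ = 36.53°  ·
  (3,4): δ = 116.90°  ·
  (3,5): δ = 54.03°  ·
  (4,5): δ = 117.12°  ·
antipodal pairs: 3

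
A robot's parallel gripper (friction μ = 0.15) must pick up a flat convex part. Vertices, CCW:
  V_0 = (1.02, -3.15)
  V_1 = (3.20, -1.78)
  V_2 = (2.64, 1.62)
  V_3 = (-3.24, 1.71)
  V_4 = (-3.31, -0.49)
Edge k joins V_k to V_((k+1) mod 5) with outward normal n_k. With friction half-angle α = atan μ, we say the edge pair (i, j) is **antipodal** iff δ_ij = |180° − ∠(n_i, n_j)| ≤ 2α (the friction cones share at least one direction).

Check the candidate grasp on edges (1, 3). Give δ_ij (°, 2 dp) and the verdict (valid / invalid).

α = atan 0.15 = 8.53°;  2α = 17.06°
edge 1: e_1 = (-0.56, +3.40);  n_1 = (+0.9867, +0.1625)
edge 3: e_3 = (-0.07, -2.20);  n_3 = (-0.9995, +0.0318)
∠(n_1, n_3) = 168.82°
δ = |180° − 168.82°| = 11.18°
11.18° ≤ 2α = 17.06°  →  valid

δ = 11.18°, valid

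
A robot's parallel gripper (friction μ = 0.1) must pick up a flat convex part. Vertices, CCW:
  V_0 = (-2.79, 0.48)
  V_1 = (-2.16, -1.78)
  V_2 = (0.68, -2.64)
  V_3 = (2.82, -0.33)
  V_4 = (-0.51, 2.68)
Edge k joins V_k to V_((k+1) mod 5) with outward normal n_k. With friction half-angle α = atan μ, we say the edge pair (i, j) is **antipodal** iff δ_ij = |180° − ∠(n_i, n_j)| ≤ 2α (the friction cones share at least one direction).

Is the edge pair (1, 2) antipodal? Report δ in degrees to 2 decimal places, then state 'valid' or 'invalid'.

δ = 115.97°, invalid

α = atan 0.1 = 5.71°;  2α = 11.42°
edge 1: e_1 = (+2.84, -0.86);  n_1 = (-0.2898, -0.9571)
edge 2: e_2 = (+2.14, +2.31);  n_2 = (+0.7336, -0.6796)
∠(n_1, n_2) = 64.03°
δ = |180° − 64.03°| = 115.97°
115.97° > 2α = 11.42°  →  invalid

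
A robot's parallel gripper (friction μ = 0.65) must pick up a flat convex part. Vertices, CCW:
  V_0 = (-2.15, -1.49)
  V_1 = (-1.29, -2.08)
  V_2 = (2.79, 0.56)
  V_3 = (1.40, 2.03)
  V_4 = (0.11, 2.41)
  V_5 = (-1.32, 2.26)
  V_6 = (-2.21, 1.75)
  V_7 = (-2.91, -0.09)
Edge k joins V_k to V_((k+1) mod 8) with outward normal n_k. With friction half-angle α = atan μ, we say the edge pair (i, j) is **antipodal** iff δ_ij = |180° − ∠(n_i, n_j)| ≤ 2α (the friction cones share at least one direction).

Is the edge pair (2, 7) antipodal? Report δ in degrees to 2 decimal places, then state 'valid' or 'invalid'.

α = atan 0.65 = 33.02°;  2α = 66.05°
edge 2: e_2 = (-1.39, +1.47);  n_2 = (+0.7266, +0.6871)
edge 7: e_7 = (+0.76, -1.40);  n_7 = (-0.8789, -0.4771)
∠(n_2, n_7) = 165.10°
δ = |180° − 165.10°| = 14.90°
14.90° ≤ 2α = 66.05°  →  valid

δ = 14.90°, valid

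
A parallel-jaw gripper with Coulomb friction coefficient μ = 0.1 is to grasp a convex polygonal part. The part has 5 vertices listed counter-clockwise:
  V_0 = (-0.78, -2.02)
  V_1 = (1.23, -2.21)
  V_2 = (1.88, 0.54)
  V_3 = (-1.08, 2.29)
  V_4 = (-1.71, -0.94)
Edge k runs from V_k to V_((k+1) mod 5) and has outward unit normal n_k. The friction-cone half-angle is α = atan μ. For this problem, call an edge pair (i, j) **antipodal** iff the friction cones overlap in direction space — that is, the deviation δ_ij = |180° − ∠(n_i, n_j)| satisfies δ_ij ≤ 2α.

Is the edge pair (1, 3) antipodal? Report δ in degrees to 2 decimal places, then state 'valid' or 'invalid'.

δ = 2.26°, valid

α = atan 0.1 = 5.71°;  2α = 11.42°
edge 1: e_1 = (+0.65, +2.75);  n_1 = (+0.9732, -0.2300)
edge 3: e_3 = (-0.63, -3.23);  n_3 = (-0.9815, +0.1914)
∠(n_1, n_3) = 177.74°
δ = |180° − 177.74°| = 2.26°
2.26° ≤ 2α = 11.42°  →  valid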